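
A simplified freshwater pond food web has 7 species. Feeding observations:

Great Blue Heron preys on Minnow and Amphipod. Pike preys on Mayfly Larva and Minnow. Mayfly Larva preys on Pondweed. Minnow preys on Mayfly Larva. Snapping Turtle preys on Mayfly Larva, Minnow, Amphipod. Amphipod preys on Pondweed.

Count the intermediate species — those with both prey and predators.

3

Intermediate species (has both prey and predators): Amphipod, Mayfly Larva, Minnow.
Count: 3.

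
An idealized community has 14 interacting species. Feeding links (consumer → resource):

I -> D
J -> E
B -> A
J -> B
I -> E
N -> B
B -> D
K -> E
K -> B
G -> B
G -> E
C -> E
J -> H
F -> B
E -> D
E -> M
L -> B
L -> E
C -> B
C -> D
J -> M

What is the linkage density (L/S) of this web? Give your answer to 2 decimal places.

L/S = 1.50

There are L = 21 links among S = 14 species.
L/S = 21/14 = 1.5000 ≈ 1.50.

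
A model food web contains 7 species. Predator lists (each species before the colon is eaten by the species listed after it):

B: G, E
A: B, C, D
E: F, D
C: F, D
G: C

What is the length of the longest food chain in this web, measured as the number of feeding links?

One longest chain: A → B → G → C → F.
It has 5 species and 4 links.

4 links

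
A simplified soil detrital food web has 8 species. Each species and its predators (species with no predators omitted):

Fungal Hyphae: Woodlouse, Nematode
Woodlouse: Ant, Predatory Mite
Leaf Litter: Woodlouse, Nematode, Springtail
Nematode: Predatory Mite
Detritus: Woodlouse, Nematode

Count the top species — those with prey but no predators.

3

Top species (has prey, but nothing eats it): Springtail, Ant, Predatory Mite.
Count: 3.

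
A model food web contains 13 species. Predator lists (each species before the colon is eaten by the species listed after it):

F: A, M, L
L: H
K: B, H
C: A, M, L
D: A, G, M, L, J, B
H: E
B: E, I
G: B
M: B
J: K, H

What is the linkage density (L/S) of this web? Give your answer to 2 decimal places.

There are L = 22 links among S = 13 species.
L/S = 22/13 = 1.6923 ≈ 1.69.

L/S = 1.69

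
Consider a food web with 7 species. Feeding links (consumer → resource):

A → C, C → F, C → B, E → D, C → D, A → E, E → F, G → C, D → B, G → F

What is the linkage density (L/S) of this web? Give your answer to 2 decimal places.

L/S = 1.43

There are L = 10 links among S = 7 species.
L/S = 10/7 = 1.4286 ≈ 1.43.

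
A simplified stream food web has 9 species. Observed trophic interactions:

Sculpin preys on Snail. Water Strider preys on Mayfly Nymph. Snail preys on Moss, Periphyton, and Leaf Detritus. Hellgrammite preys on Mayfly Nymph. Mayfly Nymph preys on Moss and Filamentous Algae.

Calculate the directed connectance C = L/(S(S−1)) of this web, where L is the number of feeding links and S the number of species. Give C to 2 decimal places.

C = 0.11

The web has S = 9 species and L = 8 feeding links.
C = L / (S(S−1)) = 8 / 72 = 0.1111 ≈ 0.11.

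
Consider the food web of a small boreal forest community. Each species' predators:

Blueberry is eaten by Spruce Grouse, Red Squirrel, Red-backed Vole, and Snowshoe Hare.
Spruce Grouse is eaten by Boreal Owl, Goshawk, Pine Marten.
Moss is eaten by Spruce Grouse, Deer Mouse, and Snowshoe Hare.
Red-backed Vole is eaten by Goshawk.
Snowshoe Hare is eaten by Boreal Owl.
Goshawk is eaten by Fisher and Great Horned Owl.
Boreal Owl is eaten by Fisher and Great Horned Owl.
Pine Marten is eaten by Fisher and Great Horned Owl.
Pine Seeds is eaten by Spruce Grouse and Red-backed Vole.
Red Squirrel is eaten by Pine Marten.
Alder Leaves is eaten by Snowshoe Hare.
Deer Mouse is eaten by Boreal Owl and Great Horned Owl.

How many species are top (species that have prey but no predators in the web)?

Top species (has prey, but nothing eats it): Great Horned Owl, Fisher.
Count: 2.

2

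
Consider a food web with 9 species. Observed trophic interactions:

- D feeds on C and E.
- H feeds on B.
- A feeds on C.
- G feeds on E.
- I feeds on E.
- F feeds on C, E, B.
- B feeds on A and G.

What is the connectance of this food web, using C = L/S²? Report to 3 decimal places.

C = 0.136

The web has S = 9 species and L = 11 feeding links.
C = L / S² = 11 / 81 = 0.1358 ≈ 0.136.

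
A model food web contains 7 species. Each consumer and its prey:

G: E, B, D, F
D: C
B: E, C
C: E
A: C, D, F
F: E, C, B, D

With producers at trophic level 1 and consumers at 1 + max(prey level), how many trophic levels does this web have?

Producers (level 1): E.
E → C → B → F → G gives G level 5.
No species has a prey at level 5, so no species reaches level 6.

5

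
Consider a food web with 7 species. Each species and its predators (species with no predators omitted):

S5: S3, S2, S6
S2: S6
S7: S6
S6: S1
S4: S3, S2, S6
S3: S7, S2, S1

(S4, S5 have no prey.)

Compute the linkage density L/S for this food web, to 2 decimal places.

L/S = 1.71

There are L = 12 links among S = 7 species.
L/S = 12/7 = 1.7143 ≈ 1.71.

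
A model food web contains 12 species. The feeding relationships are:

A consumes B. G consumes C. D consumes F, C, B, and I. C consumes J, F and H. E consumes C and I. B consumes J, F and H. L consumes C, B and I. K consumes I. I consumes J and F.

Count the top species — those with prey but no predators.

Top species (has prey, but nothing eats it): D, K, A, G, L, E.
Count: 6.

6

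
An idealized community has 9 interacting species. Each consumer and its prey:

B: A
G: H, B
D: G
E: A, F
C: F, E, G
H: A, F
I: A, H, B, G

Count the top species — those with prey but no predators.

3

Top species (has prey, but nothing eats it): I, D, C.
Count: 3.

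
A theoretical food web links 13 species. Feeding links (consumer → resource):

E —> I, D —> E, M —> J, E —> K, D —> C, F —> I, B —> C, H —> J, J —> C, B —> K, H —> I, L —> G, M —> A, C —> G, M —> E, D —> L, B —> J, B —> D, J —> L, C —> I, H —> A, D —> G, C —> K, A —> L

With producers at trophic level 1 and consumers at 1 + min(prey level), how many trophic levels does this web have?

Producers (level 1): I, K, G.
Following each consumer down to its lowest-level prey: G → L → A (levels 1 through 3).
All prey of A (L 2) are at level 2 or above, so A is at level 1 + 2 = 3.
Every consumer has at least one prey at level 2 or below, so none exceeds level 3.

3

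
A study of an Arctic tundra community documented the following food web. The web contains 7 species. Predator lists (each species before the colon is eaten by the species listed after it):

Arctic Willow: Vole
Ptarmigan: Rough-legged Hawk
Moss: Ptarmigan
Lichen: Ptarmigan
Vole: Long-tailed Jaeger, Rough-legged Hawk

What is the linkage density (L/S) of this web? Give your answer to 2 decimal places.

There are L = 6 links among S = 7 species.
L/S = 6/7 = 0.8571 ≈ 0.86.

L/S = 0.86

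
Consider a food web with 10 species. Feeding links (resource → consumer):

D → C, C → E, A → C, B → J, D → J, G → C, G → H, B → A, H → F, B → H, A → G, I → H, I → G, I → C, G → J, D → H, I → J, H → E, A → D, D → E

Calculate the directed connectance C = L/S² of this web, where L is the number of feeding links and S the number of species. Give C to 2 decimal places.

The web has S = 10 species and L = 20 feeding links.
C = L / S² = 20 / 100 = 0.2000 ≈ 0.20.

C = 0.20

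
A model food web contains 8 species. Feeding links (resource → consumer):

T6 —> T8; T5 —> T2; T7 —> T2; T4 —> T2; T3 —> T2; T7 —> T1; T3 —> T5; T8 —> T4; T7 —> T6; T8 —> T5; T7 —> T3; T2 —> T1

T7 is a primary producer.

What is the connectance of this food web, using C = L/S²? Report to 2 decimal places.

The web has S = 8 species and L = 12 feeding links.
C = L / S² = 12 / 64 = 0.1875 ≈ 0.19.

C = 0.19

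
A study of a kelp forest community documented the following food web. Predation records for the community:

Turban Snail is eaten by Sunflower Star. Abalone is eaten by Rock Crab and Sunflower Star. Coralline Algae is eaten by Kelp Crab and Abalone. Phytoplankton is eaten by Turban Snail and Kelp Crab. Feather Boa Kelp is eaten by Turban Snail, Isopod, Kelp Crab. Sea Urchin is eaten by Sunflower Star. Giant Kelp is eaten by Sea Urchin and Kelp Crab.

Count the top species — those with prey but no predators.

Top species (has prey, but nothing eats it): Kelp Crab, Isopod, Sunflower Star, Rock Crab.
Count: 4.

4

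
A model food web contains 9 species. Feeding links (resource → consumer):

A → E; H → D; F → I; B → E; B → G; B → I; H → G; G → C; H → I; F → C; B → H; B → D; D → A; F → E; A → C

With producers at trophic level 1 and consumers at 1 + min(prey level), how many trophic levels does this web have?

Producers (level 1): F, B.
Following each consumer down to its lowest-level prey: B → D → A (levels 1 through 3).
All prey of A (D 2) are at level 2 or above, so A is at level 1 + 2 = 3.
Every consumer has at least one prey at level 2 or below, so none exceeds level 3.

3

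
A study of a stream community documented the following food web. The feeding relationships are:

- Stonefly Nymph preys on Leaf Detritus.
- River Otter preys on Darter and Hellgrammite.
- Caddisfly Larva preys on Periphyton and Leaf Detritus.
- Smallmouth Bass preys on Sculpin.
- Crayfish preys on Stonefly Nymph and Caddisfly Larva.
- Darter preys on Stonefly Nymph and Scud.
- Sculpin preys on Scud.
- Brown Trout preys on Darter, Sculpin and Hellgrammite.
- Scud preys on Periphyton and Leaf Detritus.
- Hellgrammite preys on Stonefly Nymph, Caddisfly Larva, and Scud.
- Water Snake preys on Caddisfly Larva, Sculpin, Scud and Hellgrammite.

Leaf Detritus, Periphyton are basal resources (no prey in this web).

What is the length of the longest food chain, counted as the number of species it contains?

One longest chain: Leaf Detritus → Stonefly Nymph → Darter → River Otter.
It has 4 species and 3 links.

4 species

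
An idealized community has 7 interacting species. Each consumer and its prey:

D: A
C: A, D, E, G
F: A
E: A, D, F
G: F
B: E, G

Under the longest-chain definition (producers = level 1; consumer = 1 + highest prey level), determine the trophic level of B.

A is a producer → level 1.
D eats A → level 2.
E eats D (level 2); other prey at levels: A 1, F 2 → level 3.
B eats E (level 3); other prey at levels: G 3 → level 4.

Trophic level 4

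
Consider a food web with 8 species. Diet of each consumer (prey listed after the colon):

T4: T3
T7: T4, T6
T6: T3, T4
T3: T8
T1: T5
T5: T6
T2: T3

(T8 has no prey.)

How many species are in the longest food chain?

One longest chain: T8 → T3 → T4 → T6 → T5 → T1.
It has 6 species and 5 links.

6 species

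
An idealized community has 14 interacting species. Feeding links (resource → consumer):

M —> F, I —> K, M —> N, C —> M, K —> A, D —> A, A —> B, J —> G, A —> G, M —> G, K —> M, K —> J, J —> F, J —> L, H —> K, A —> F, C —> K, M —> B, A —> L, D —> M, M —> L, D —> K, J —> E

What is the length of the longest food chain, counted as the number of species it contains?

4 species

One longest chain: C → K → M → N.
It has 4 species and 3 links.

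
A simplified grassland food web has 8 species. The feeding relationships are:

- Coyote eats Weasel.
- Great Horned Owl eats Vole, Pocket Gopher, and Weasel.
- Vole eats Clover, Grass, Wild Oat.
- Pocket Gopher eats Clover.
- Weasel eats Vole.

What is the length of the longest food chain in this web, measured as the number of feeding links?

One longest chain: Clover → Vole → Weasel → Great Horned Owl.
It has 4 species and 3 links.

3 links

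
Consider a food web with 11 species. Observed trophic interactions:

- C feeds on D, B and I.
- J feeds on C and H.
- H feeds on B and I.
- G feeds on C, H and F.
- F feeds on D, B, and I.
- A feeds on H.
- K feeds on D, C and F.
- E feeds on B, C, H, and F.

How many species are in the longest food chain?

3 species

One longest chain: D → C → J.
It has 3 species and 2 links.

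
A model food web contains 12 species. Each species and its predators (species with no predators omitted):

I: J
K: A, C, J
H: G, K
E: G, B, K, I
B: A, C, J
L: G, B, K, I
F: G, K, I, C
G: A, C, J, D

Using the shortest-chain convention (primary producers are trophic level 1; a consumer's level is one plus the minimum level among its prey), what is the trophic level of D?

Trophic level 3

L is a producer → level 1.
G eats L → level 2.
D eats G → level 3.
No prey of D is below level 2, so 3 is the minimum.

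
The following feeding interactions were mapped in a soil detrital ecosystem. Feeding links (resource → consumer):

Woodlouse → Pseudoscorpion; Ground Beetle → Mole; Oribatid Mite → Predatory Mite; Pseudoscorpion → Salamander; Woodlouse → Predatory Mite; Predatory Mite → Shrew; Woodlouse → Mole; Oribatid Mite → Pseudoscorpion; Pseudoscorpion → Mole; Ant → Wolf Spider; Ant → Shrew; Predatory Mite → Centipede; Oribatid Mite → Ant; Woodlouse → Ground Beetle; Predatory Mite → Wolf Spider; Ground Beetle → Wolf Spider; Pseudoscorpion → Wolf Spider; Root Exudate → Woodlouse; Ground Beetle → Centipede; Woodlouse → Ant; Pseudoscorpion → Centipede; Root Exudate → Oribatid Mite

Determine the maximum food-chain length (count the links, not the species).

One longest chain: Root Exudate → Oribatid Mite → Predatory Mite → Shrew.
It has 4 species and 3 links.

3 links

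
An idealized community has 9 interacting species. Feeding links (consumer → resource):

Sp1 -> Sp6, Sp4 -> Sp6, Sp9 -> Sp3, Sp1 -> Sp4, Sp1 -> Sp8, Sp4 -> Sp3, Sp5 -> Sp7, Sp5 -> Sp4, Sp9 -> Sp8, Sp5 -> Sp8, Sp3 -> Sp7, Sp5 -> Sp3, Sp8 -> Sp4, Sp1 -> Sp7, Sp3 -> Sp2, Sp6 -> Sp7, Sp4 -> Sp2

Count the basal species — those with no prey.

Basal species (no prey listed): Sp7, Sp2.
Count: 2.

2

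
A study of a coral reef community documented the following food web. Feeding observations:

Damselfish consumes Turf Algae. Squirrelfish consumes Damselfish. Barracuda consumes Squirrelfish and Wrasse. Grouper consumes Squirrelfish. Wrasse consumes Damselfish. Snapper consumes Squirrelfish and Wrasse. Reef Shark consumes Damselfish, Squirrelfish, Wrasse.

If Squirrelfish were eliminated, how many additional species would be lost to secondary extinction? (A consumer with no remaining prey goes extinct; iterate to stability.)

Remove Squirrelfish.
Round 1: Grouper (all prey gone) → extinct.
No further losses. Total secondary extinctions: 1.

1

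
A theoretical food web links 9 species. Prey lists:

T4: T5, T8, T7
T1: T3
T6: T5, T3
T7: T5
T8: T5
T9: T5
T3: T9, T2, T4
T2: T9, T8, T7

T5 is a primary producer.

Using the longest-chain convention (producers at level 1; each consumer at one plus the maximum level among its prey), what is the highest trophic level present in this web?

5

Producers (level 1): T5.
T5 → T9 → T2 → T3 → T1 gives T1 level 5.
No species has a prey at level 5, so no species reaches level 6.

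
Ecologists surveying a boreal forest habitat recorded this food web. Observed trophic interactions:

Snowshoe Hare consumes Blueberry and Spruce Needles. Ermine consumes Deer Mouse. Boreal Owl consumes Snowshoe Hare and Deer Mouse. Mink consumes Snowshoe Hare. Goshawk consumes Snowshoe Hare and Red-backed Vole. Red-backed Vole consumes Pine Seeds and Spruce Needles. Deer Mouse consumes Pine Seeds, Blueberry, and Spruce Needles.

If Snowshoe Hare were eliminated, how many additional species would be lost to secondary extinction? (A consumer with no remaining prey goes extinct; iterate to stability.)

Remove Snowshoe Hare.
Round 1: Mink (all prey gone) → extinct.
No further losses. Total secondary extinctions: 1.

1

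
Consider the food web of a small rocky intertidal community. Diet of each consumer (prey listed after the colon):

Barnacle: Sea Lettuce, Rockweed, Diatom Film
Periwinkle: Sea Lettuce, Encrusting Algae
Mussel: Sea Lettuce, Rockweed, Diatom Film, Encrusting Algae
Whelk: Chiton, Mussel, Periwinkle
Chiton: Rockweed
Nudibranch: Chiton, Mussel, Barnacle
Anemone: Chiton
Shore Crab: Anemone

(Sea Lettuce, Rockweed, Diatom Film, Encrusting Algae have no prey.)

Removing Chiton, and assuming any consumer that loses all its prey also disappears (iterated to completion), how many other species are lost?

2

Remove Chiton.
Round 1: Anemone (all prey gone) → extinct.
Round 2: Shore Crab (all prey gone) → extinct.
No further losses. Total secondary extinctions: 2.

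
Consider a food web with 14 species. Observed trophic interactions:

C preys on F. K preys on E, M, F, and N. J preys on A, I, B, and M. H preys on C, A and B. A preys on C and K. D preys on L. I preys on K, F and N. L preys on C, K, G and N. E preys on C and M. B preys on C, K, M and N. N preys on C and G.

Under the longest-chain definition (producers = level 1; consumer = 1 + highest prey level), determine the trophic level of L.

F is a producer → level 1.
C eats F → level 2.
N eats C (level 2); other prey at levels: G 1 → level 3.
K eats N (level 3); other prey at levels: M 1, F 1, E 3 → level 4.
L eats K (level 4); other prey at levels: G 1, C 2, N 3 → level 5.

Trophic level 5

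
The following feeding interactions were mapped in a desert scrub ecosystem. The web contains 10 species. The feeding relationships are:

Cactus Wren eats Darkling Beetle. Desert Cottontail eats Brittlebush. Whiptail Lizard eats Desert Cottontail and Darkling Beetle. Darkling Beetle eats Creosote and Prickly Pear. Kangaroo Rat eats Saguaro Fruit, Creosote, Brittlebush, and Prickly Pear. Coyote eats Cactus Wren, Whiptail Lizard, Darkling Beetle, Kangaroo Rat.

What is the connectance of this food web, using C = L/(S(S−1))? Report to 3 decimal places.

C = 0.156

The web has S = 10 species and L = 14 feeding links.
C = L / (S(S−1)) = 14 / 90 = 0.1556 ≈ 0.156.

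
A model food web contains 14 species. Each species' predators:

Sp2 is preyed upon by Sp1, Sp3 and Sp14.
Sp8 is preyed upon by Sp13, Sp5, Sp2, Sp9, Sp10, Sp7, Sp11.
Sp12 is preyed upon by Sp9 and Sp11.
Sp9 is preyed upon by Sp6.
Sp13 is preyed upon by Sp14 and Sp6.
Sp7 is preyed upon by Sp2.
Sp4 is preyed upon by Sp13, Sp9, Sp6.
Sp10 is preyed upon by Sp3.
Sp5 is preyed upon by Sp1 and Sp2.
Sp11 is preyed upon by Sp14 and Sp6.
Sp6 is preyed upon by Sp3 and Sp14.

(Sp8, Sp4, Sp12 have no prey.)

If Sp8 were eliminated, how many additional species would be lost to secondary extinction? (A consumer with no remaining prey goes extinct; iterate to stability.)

Remove Sp8.
Round 1: Sp7 (all prey gone), Sp10 (all prey gone), Sp5 (all prey gone) → extinct.
Round 2: Sp2 (all prey gone) → extinct.
Round 3: Sp1 (all prey gone) → extinct.
No further losses. Total secondary extinctions: 5.

5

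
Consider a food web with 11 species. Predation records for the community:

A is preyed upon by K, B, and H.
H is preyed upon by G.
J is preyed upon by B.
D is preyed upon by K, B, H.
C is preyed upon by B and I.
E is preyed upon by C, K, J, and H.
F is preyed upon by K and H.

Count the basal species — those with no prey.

Basal species (no prey listed): F, D, E, A.
Count: 4.

4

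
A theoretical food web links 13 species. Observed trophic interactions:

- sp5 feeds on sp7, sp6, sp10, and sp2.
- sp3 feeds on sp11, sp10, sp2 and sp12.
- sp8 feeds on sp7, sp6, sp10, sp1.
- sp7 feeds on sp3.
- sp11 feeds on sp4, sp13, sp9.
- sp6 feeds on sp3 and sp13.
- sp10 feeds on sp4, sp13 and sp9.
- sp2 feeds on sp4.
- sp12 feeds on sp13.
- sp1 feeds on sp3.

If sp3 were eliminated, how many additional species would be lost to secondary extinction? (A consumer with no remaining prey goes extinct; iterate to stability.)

Remove sp3.
Round 1: sp1 (all prey gone), sp7 (all prey gone) → extinct.
No further losses. Total secondary extinctions: 2.

2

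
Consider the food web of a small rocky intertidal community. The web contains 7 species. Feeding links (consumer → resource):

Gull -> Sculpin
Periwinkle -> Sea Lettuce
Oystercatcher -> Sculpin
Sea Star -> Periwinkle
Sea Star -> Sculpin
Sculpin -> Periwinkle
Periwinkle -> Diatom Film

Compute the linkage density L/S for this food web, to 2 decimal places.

There are L = 7 links among S = 7 species.
L/S = 7/7 = 1.0000 ≈ 1.00.

L/S = 1.00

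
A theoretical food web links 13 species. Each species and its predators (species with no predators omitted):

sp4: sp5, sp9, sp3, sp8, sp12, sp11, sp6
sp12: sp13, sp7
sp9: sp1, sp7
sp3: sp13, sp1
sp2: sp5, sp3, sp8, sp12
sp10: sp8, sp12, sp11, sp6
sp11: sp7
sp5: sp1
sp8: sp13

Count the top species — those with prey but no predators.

4

Top species (has prey, but nothing eats it): sp6, sp13, sp1, sp7.
Count: 4.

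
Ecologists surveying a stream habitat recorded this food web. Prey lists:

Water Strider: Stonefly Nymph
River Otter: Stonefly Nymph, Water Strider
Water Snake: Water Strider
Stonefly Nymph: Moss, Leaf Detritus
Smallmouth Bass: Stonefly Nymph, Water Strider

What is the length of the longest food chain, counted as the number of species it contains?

One longest chain: Moss → Stonefly Nymph → Water Strider → Water Snake.
It has 4 species and 3 links.

4 species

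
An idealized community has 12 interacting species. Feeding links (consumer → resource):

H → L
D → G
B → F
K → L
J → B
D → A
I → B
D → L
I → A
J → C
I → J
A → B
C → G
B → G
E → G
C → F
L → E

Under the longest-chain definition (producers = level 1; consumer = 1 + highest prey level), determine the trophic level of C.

F is a producer → level 1.
C eats F (level 1); other prey at levels: G 1 → level 2.

Trophic level 2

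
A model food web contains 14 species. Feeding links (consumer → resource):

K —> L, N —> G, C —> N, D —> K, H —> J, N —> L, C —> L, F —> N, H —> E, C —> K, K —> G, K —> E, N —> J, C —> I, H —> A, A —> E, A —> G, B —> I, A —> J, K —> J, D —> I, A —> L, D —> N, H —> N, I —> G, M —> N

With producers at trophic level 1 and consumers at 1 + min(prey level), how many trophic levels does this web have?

Producers (level 1): G, J, L, E.
Following each consumer down to its lowest-level prey: G → K → D (levels 1 through 3).
All prey of D (K 2, N 2, I 2) are at level 2 or above, so D is at level 1 + 2 = 3.
Every consumer has at least one prey at level 2 or below, so none exceeds level 3.

3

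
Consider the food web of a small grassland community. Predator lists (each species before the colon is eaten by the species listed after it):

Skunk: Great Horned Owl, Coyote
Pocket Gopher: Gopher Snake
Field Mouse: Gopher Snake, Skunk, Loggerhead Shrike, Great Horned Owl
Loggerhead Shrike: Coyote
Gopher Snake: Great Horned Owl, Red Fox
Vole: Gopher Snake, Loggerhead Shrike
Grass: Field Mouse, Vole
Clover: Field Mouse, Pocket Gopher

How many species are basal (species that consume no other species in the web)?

2

Basal species (no prey listed): Clover, Grass.
Count: 2.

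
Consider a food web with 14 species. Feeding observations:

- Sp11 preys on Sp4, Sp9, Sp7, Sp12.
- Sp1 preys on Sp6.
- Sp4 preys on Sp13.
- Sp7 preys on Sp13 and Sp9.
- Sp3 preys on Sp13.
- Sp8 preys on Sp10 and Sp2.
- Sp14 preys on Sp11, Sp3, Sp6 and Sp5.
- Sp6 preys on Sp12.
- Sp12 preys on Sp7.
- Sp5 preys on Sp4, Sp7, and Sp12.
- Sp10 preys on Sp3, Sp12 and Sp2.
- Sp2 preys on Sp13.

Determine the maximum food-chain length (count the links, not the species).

One longest chain: Sp9 → Sp7 → Sp12 → Sp6 → Sp1.
It has 5 species and 4 links.

4 links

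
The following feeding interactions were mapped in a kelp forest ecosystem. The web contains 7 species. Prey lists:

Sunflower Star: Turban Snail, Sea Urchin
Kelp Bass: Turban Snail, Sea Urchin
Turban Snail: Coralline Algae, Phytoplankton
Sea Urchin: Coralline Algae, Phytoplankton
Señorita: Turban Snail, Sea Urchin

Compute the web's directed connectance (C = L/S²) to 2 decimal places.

The web has S = 7 species and L = 10 feeding links.
C = L / S² = 10 / 49 = 0.2041 ≈ 0.20.

C = 0.20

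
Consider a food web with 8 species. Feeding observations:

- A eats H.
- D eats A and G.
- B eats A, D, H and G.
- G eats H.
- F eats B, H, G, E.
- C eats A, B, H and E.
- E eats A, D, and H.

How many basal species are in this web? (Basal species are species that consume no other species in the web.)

Basal species (no prey listed): H.
Count: 1.

1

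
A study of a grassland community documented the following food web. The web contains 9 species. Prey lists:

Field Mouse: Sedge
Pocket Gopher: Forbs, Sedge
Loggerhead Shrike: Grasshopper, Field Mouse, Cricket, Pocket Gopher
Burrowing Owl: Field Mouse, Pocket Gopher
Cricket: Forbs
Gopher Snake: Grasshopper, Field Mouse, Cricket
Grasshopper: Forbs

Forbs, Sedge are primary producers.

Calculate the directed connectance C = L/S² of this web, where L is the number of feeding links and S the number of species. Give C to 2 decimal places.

The web has S = 9 species and L = 14 feeding links.
C = L / S² = 14 / 81 = 0.1728 ≈ 0.17.

C = 0.17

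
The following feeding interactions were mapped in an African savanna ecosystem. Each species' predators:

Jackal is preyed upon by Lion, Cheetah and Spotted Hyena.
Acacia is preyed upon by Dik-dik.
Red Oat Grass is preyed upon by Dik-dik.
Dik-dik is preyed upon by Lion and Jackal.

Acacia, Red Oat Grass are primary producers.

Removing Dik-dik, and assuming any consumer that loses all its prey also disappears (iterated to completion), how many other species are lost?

4

Remove Dik-dik.
Round 1: Jackal (all prey gone) → extinct.
Round 2: Spotted Hyena (all prey gone), Lion (all prey gone), Cheetah (all prey gone) → extinct.
No further losses. Total secondary extinctions: 4.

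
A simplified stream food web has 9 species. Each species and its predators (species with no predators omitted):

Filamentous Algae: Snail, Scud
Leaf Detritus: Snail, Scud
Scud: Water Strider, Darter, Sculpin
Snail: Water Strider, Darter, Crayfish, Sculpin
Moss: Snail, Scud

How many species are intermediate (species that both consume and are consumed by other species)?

2

Intermediate species (has both prey and predators): Snail, Scud.
Count: 2.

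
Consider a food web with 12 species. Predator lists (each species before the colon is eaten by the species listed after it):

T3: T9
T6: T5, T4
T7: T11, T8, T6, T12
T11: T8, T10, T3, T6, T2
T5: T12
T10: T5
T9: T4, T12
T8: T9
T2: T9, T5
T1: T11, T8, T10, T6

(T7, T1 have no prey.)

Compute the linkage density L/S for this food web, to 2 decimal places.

L/S = 1.92

There are L = 23 links among S = 12 species.
L/S = 23/12 = 1.9167 ≈ 1.92.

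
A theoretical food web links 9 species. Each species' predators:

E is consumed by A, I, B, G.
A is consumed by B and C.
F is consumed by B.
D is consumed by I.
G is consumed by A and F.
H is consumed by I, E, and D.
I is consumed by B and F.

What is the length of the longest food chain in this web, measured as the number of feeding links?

4 links

One longest chain: H → E → G → A → B.
It has 5 species and 4 links.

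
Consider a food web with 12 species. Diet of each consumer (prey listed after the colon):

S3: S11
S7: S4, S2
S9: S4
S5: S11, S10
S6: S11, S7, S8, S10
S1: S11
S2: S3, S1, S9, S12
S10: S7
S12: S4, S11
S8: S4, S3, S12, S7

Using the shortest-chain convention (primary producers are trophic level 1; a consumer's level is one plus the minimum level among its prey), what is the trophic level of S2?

S11 is a producer → level 1.
S3 eats S11 → level 2.
S2 eats S3 → level 3.
No prey of S2 is below level 2, so 3 is the minimum.

Trophic level 3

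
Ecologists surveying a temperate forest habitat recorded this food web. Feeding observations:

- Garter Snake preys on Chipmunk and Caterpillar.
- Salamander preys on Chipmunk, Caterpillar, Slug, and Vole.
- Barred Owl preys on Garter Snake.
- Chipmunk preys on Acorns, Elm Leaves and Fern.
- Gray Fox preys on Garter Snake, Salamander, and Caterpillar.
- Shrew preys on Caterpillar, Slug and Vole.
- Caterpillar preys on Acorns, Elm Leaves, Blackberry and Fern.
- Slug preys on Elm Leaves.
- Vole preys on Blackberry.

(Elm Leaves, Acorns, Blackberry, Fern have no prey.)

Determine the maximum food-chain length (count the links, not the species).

One longest chain: Elm Leaves → Caterpillar → Garter Snake → Gray Fox.
It has 4 species and 3 links.

3 links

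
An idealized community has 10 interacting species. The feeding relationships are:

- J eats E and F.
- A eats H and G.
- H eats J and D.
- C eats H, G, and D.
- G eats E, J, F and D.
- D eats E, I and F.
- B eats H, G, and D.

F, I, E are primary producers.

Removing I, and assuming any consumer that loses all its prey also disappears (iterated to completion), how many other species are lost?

Remove I.
Every predator of it retains at least one other prey: D still has F, E.
No consumer loses all prey, so no secondary extinctions occur.

0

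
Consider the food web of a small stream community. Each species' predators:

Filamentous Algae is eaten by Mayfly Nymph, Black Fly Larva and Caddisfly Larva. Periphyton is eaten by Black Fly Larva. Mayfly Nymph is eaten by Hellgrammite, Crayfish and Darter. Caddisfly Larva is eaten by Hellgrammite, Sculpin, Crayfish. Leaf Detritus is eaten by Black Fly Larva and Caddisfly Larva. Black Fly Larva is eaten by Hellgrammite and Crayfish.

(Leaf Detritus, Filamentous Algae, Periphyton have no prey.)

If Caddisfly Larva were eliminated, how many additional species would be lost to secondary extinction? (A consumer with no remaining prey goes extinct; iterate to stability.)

1

Remove Caddisfly Larva.
Round 1: Sculpin (all prey gone) → extinct.
No further losses. Total secondary extinctions: 1.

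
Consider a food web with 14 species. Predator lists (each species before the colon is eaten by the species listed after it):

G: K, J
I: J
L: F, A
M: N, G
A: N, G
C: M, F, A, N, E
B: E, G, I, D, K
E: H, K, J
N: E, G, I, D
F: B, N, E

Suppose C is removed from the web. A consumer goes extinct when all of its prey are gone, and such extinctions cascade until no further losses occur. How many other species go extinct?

1

Remove C.
Round 1: M (all prey gone) → extinct.
No further losses. Total secondary extinctions: 1.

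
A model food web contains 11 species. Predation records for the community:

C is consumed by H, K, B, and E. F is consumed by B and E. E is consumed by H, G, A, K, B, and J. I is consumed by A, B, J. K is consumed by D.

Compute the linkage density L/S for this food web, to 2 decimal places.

L/S = 1.45

There are L = 16 links among S = 11 species.
L/S = 16/11 = 1.4545 ≈ 1.45.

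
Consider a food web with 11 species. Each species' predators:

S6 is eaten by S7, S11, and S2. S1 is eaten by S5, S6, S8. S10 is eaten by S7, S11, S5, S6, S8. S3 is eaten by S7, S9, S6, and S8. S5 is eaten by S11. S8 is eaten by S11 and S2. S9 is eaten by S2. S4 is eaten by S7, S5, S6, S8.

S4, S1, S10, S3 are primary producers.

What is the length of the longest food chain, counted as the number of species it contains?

3 species

One longest chain: S4 → S5 → S11.
It has 3 species and 2 links.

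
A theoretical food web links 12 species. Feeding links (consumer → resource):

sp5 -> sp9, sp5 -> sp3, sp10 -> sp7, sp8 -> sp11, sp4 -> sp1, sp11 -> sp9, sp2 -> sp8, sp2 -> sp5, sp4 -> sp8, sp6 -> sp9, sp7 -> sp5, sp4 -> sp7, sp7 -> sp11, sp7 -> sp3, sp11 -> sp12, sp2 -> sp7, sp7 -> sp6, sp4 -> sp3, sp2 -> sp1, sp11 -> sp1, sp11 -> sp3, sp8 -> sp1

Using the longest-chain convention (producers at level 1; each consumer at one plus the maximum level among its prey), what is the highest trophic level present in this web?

Producers (level 1): sp9, sp3, sp1, sp12.
sp9 → sp5 → sp7 → sp10 gives sp10 level 4.
No species has a prey at level 4, so no species reaches level 5.

4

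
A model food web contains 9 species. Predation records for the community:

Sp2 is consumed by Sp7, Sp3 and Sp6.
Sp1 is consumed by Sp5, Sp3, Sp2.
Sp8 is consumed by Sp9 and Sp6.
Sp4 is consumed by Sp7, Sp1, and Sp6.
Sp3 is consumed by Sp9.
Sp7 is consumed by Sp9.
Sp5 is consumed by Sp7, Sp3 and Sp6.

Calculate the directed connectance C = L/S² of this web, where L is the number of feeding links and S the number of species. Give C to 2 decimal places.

The web has S = 9 species and L = 16 feeding links.
C = L / S² = 16 / 81 = 0.1975 ≈ 0.20.

C = 0.20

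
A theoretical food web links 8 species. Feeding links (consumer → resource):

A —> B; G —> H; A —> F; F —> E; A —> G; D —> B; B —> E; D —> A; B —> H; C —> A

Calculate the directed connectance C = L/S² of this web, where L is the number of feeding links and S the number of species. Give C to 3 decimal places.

The web has S = 8 species and L = 10 feeding links.
C = L / S² = 10 / 64 = 0.1562 ≈ 0.156.

C = 0.156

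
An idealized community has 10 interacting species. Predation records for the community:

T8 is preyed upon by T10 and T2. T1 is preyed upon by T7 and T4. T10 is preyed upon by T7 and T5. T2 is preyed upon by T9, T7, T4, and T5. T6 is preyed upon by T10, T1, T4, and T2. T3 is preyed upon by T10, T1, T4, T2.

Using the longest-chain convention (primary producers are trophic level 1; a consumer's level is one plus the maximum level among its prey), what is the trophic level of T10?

T6 is a producer → level 1.
T10 eats T6 (level 1); other prey at levels: T8 1, T3 1 → level 2.

Trophic level 2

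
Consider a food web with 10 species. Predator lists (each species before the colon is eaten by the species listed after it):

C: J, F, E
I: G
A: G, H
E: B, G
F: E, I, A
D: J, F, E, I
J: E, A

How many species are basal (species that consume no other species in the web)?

2

Basal species (no prey listed): D, C.
Count: 2.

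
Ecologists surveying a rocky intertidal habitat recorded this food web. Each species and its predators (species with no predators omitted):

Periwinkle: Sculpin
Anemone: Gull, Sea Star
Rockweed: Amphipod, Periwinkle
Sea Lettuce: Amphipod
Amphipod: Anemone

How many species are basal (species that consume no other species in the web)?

2

Basal species (no prey listed): Rockweed, Sea Lettuce.
Count: 2.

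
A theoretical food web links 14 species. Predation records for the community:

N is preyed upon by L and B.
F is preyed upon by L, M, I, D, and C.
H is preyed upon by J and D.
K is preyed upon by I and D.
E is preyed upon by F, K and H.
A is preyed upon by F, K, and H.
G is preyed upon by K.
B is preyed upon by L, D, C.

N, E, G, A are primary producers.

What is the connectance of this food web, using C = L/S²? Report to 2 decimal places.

The web has S = 14 species and L = 21 feeding links.
C = L / S² = 21 / 196 = 0.1071 ≈ 0.11.

C = 0.11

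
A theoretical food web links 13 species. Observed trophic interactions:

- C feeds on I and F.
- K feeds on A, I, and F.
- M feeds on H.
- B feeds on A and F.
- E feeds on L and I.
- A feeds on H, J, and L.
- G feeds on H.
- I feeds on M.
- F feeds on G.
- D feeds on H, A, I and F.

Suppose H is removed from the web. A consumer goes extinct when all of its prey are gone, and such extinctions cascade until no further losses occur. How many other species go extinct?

Remove H.
Round 1: G (all prey gone), M (all prey gone) → extinct.
Round 2: F (all prey gone), I (all prey gone) → extinct.
Round 3: C (all prey gone) → extinct.
No further losses. Total secondary extinctions: 5.

5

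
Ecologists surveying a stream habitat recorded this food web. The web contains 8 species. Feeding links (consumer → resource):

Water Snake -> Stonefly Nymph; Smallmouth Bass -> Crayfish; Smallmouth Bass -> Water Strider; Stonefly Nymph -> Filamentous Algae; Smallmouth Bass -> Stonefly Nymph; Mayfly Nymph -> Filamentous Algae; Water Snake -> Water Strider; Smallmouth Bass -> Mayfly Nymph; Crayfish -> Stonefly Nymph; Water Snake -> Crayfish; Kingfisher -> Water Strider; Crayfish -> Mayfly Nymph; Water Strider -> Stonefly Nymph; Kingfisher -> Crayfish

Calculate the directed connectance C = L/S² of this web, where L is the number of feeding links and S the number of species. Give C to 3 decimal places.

C = 0.219

The web has S = 8 species and L = 14 feeding links.
C = L / S² = 14 / 64 = 0.2188 ≈ 0.219.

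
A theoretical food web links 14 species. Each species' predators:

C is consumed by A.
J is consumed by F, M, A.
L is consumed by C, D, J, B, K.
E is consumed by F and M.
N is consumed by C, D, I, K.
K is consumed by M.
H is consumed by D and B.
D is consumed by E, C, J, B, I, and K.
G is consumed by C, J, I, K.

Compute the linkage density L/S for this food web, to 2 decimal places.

L/S = 2.00

There are L = 28 links among S = 14 species.
L/S = 28/14 = 2.0000 ≈ 2.00.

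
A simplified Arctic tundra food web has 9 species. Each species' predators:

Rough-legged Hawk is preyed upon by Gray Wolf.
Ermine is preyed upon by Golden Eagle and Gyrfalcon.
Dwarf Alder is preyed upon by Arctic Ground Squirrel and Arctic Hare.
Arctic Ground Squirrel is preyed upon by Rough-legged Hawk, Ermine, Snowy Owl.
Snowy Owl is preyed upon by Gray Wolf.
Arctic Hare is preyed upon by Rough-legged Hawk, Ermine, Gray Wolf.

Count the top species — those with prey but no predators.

Top species (has prey, but nothing eats it): Gyrfalcon, Golden Eagle, Gray Wolf.
Count: 3.

3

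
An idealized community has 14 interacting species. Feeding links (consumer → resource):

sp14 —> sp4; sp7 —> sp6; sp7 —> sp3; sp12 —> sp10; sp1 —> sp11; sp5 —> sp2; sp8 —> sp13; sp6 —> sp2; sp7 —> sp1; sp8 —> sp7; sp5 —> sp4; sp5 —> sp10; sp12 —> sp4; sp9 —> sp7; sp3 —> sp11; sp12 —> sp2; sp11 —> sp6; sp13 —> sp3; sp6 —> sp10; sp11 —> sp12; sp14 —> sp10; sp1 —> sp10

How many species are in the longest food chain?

One longest chain: sp4 → sp12 → sp11 → sp1 → sp7 → sp8.
It has 6 species and 5 links.

6 species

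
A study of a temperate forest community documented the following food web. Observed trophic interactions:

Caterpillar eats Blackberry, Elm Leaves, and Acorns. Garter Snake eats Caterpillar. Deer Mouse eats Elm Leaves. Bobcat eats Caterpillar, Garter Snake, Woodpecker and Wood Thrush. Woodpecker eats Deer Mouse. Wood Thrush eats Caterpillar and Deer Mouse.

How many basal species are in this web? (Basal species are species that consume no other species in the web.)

Basal species (no prey listed): Acorns, Elm Leaves, Blackberry.
Count: 3.

3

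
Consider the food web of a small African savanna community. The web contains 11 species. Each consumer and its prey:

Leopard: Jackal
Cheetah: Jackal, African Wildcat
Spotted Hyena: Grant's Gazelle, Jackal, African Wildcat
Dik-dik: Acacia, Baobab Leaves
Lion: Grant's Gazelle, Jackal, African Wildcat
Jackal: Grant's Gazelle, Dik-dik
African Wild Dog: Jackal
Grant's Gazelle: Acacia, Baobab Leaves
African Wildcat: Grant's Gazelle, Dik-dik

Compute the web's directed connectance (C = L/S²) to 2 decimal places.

C = 0.15

The web has S = 11 species and L = 18 feeding links.
C = L / S² = 18 / 121 = 0.1488 ≈ 0.15.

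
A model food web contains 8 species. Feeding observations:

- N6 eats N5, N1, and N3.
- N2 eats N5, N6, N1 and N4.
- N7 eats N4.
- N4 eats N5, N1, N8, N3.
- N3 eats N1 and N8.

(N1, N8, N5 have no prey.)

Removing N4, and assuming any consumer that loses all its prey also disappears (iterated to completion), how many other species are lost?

Remove N4.
Round 1: N7 (all prey gone) → extinct.
No further losses. Total secondary extinctions: 1.

1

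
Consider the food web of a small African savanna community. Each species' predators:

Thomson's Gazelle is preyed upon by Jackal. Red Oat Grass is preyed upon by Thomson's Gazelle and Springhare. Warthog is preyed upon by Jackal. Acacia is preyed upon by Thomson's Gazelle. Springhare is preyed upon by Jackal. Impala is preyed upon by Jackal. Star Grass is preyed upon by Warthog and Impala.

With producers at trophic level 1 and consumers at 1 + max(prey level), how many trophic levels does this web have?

Producers (level 1): Star Grass, Acacia, Red Oat Grass.
Star Grass → Warthog → Jackal gives Jackal level 3.
No species has a prey at level 3, so no species reaches level 4.

3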